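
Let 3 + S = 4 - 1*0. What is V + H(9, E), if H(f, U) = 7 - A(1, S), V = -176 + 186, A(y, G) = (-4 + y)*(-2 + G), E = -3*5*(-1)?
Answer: 14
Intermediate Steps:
S = 1 (S = -3 + (4 - 1*0) = -3 + (4 + 0) = -3 + 4 = 1)
E = 15 (E = -15*(-1) = 15)
V = 10
H(f, U) = 4 (H(f, U) = 7 - (8 - 4*1 - 2*1 + 1*1) = 7 - (8 - 4 - 2 + 1) = 7 - 1*3 = 7 - 3 = 4)
V + H(9, E) = 10 + 4 = 14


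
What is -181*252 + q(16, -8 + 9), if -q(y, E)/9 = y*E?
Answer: -45756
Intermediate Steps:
q(y, E) = -9*E*y (q(y, E) = -9*y*E = -9*E*y)
-181*252 + q(16, -8 + 9) = -181*252 - 9*(-8 + 9)*16 = -45612 - 9*1*16 = -45612 - 144 = -45756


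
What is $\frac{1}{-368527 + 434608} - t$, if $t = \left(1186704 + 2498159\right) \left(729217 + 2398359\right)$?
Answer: $- \frac{761562979233457127}{66081} \approx -1.1525 \cdot 10^{13}$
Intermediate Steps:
$t = 11524689082088$ ($t = 3684863 \cdot 3127576 = 11524689082088$)
$\frac{1}{-368527 + 434608} - t = \frac{1}{-368527 + 434608} - 11524689082088 = \frac{1}{66081} - 11524689082088 = - \frac{761562979233457127}{66081}$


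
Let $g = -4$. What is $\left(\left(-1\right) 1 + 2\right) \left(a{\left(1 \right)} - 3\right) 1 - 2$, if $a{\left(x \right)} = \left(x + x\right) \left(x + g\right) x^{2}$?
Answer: $-11$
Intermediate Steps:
$a{\left(x \right)} = 2 x^{3} \left(-4 + x\right)$ ($a{\left(x \right)} = \left(x + x\right) \left(x - 4\right) x^{2} = 2 x \left(-4 + x\right) x^{2} = 2 x^{3} \left(-4 + x\right)$)
$\left(\left(-1\right) 1 + 2\right) \left(a{\left(1 \right)} - 3\right) 1 - 2 = \left(\left(-1\right) 1 + 2\right) \left(2 \cdot 1^{3} \left(-4 + 1\right) - 3\right) 1 - 2 = \left(-1 + 2\right) \left(2 \cdot 1 \left(-3\right) - 3\right) 1 - 2 = 1 \left(-6 - 3\right) 1 - 2 = 1 \left(\left(-9\right) 1\right) - 2 = 1 \left(-9\right) - 2 = -9 - 2 = -11$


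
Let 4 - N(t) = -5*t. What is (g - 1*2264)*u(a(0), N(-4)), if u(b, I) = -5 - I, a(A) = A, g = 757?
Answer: -16577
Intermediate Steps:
N(t) = 4 + 5*t (N(t) = 4 - (-5)*t = 4 + 5*t)
(g - 1*2264)*u(a(0), N(-4)) = (757 - 1*2264)*(-5 - (4 + 5*(-4))) = (757 - 2264)*(-5 - (4 - 20)) = -1507*(-5 - 1*(-16)) = -1507*(-5 + 16) = -1507*11 = -16577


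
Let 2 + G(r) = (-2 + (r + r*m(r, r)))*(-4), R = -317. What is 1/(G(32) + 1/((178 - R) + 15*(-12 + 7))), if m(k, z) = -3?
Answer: 420/110041 ≈ 0.0038168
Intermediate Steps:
G(r) = 6 + 8*r (G(r) = -2 + (-2 + (r + r*(-3)))*(-4) = -2 + (-2 + (r - 3*r))*(-4) = -2 + (-2 - 2*r)*(-4) = -2 + (8 + 8*r) = 6 + 8*r)
1/(G(32) + 1/((178 - R) + 15*(-12 + 7))) = 1/((6 + 8*32) + 1/((178 - 1*(-317)) + 15*(-12 + 7))) = 1/((6 + 256) + 1/((178 + 317) + 15*(-5))) = 1/(262 + 1/(495 - 75)) = 1/(262 + 1/420) = 1/(110041/420) = 420/110041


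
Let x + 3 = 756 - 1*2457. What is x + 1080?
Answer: -624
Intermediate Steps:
x = -1704 (x = -3 + (756 - 1*2457) = -3 + (756 - 2457) = -3 - 1701 = -1704)
x + 1080 = -1704 + 1080 = -624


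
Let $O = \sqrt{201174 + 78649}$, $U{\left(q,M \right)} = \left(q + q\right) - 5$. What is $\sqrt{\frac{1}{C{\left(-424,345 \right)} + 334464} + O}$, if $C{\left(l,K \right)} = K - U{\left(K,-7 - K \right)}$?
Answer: $\frac{\sqrt{83531 + 27909711844 \sqrt{279823}}}{167062} \approx 23.0$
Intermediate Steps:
$U{\left(q,M \right)} = -5 + 2 q$ ($U{\left(q,M \right)} = 2 q - 5 = -5 + 2 q$)
$O = \sqrt{279823} \approx 528.98$
$C{\left(l,K \right)} = 5 - K$ ($C{\left(l,K \right)} = K - \left(-5 + 2 K\right) = 5 - K$)
$\sqrt{\frac{1}{C{\left(-424,345 \right)} + 334464} + O} = \sqrt{\frac{1}{\left(5 - 345\right) + 334464} + \sqrt{279823}} = \sqrt{\frac{1}{-340 + 334464} + \sqrt{279823}} = \sqrt{\frac{1}{334124} + \sqrt{279823}}$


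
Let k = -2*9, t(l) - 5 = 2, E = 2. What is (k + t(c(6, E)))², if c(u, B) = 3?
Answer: 121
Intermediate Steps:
t(l) = 7 (t(l) = 5 + 2 = 7)
k = -18
(k + t(c(6, E)))² = (-18 + 7)² = (-11)² = 121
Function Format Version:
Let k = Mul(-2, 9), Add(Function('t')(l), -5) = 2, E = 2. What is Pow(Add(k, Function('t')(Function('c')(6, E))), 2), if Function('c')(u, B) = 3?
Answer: 121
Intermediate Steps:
Function('t')(l) = 7 (Function('t')(l) = Add(5, 2) = 7)
k = -18
Pow(Add(k, Function('t')(Function('c')(6, E))), 2) = Pow(Add(-18, 7), 2) = Pow(-11, 2) = 121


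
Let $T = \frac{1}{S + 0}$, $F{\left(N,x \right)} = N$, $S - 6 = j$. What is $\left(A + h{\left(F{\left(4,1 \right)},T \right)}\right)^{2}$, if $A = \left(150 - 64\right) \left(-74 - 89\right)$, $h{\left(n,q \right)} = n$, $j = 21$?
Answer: $196392196$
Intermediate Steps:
$S = 27$ ($S = 6 + 21 = 27$)
$T = \frac{1}{27}$ ($T = \frac{1}{27 + 0} = \frac{1}{27} \approx 0.037037$)
$A = -14018$ ($A = 86 \left(-163\right) = -14018$)
$\left(A + h{\left(F{\left(4,1 \right)},T \right)}\right)^{2} = \left(-14018 + 4\right)^{2} = \left(-14014\right)^{2} = 196392196$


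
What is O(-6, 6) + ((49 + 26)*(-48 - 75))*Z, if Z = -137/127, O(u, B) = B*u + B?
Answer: 1260015/127 ≈ 9921.4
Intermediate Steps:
O(u, B) = B + B*u
Z = -137/127 (Z = -137*1/127 = -137/127 ≈ -1.0787)
O(-6, 6) + ((49 + 26)*(-48 - 75))*Z = 6*(1 - 6) + ((49 + 26)*(-48 - 75))*(-137/127) = 6*(-5) + (75*(-123))*(-137/127) = -30 - 9225*(-137/127) = -30 + 1263825/127 = 1260015/127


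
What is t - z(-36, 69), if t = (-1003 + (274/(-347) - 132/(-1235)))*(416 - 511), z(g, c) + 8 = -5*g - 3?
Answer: 429360862/4511 ≈ 95181.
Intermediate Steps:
z(g, c) = -11 - 5*g (z(g, c) = -8 + (-5*g - 3) = -8 + (-3 - 5*g) = -11 - 5*g)
t = 430123221/4511 (t = (-1003 + (274*(-1/347) - 132*(-1/1235)))*(-95) = (-1003 + (-274/347 + 132/1235))*(-95) = (-1003 - 292586/428545)*(-95) = -430123221/428545*(-95) = 430123221/4511 ≈ 95350.)
t - z(-36, 69) = 430123221/4511 - (-11 - 5*(-36)) = 430123221/4511 - (-11 + 180) = 430123221/4511 - 1*169 = 430123221/4511 - 169 = 429360862/4511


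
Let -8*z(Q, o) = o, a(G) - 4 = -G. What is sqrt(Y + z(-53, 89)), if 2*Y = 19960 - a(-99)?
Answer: sqrt(158678)/4 ≈ 99.586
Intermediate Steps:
a(G) = 4 - G
z(Q, o) = -o/8
Y = 19857/2 (Y = (19960 - (4 - 1*(-99)))/2 = (19960 - (4 + 99))/2 = (19960 - 1*103)/2 = (19960 - 103)/2 = (1/2)*19857 = 19857/2 ≈ 9928.5)
sqrt(Y + z(-53, 89)) = sqrt(19857/2 - 1/8*89) = sqrt(19857/2 - 89/8) = sqrt(79339/8) = sqrt(158678)/4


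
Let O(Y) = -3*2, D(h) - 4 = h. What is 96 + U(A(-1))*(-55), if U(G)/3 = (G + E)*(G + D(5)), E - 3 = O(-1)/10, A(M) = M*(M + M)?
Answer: -7890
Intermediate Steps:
D(h) = 4 + h
O(Y) = -6
A(M) = 2*M**2 (A(M) = M*(2*M) = 2*M**2)
E = 12/5 (E = 3 - 6/10 = 3 - 6*1/10 = 3 - 3/5 = 12/5 ≈ 2.4000)
U(G) = 3*(9 + G)*(12/5 + G) (U(G) = 3*((G + 12/5)*(G + (4 + 5))) = 3*((12/5 + G)*(G + 9)) = 3*((12/5 + G)*(9 + G)) = 3*((9 + G)*(12/5 + G)) = 3*(9 + G)*(12/5 + G))
96 + U(A(-1))*(-55) = 96 + (324/5 + 3*(2*(-1)**2)**2 + 171*(2*(-1)**2)/5)*(-55) = 96 + (324/5 + 3*(2*1)**2 + 171*(2*1)/5)*(-55) = 96 + (324/5 + 3*2**2 + (171/5)*2)*(-55) = 96 + (324/5 + 3*4 + 342/5)*(-55) = 96 + (324/5 + 12 + 342/5)*(-55) = 96 + (726/5)*(-55) = 96 - 7986 = -7890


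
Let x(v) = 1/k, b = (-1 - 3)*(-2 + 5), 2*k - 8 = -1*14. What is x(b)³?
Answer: -1/27 ≈ -0.037037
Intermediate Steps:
k = -3 (k = 4 + (-1*14)/2 = 4 + (½)*(-14) = 4 - 7 = -3)
b = -12 (b = -4*3 = -12)
x(v) = -⅓ (x(v) = 1/(-3) = -⅓)
x(b)³ = (-⅓)³ = -1/27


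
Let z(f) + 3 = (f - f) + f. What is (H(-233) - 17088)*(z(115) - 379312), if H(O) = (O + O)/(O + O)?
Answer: 6479390400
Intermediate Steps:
H(O) = 1 (H(O) = (2*O)/((2*O)) = (2*O)*(1/(2*O)) = 1)
z(f) = -3 + f (z(f) = -3 + ((f - f) + f) = -3 + (0 + f) = -3 + f)
(H(-233) - 17088)*(z(115) - 379312) = (1 - 17088)*((-3 + 115) - 379312) = -17087*(112 - 379312) = -17087*(-379200) = 6479390400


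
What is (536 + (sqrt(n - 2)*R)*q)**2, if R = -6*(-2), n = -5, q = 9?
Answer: 205648 + 115776*I*sqrt(7) ≈ 2.0565e+5 + 3.0631e+5*I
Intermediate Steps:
R = 12
(536 + (sqrt(n - 2)*R)*q)**2 = (536 + (sqrt(-5 - 2)*12)*9)**2 = (536 + (sqrt(-7)*12)*9)**2 = (536 + ((I*sqrt(7))*12)*9)**2 = (536 + (12*I*sqrt(7))*9)**2 = (536 + 108*I*sqrt(7))**2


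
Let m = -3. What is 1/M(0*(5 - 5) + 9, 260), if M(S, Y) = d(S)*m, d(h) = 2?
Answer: -⅙ ≈ -0.16667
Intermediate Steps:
M(S, Y) = -6 (M(S, Y) = 2*(-3) = -6)
1/M(0*(5 - 5) + 9, 260) = 1/(-6) = -⅙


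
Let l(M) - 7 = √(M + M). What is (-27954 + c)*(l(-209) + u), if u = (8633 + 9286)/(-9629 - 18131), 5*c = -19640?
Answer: -2812008341/13880 - 31882*I*√418 ≈ -2.0259e+5 - 6.5183e+5*I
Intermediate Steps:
c = -3928 (c = (⅕)*(-19640) = -3928)
l(M) = 7 + √2*√M (l(M) = 7 + √(M + M) = 7 + √(2*M) = 7 + √2*√M)
u = -17919/27760 (u = 17919/(-27760) = 17919*(-1/27760) = -17919/27760 ≈ -0.64550)
(-27954 + c)*(l(-209) + u) = (-27954 - 3928)*((7 + √2*√(-209)) - 17919/27760) = -31882*((7 + √2*(I*√209)) - 17919/27760) = -31882*((7 + I*√418) - 17919/27760) = -31882*(176401/27760 + I*√418) = -2812008341/13880 - 31882*I*√418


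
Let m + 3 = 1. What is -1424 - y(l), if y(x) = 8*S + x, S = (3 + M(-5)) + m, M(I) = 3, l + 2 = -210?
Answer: -1244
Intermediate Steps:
l = -212 (l = -2 - 210 = -212)
m = -2 (m = -3 + 1 = -2)
S = 4 (S = (3 + 3) - 2 = 6 - 2 = 4)
y(x) = 32 + x (y(x) = 8*4 + x = 32 + x)
-1424 - y(l) = -1424 - (32 - 212) = -1424 - 1*(-180) = -1424 + 180 = -1244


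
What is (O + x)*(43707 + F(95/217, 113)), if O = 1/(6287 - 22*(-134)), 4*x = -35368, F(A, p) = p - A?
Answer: -155290600332261/400799 ≈ -3.8745e+8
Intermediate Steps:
x = -8842 (x = (¼)*(-35368) = -8842)
O = 1/9235 (O = 1/(6287 + 2948) = 1/9235 ≈ 0.00010828)
(O + x)*(43707 + F(95/217, 113)) = (1/9235 - 8842)*(43707 + (113 - 95/217)) = -81655869*(43707 + (113 - 95/217))/9235 = -81655869*(43707 + 24426/217)/9235 = -81655869/9235*9508845/217 = -155290600332261/400799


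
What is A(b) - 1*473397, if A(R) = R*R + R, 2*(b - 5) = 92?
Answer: -470745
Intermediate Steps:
b = 51 (b = 5 + (½)*92 = 5 + 46 = 51)
A(R) = R + R² (A(R) = R² + R = R + R²)
A(b) - 1*473397 = 51*(1 + 51) - 1*473397 = 51*52 - 473397 = 2652 - 473397 = -470745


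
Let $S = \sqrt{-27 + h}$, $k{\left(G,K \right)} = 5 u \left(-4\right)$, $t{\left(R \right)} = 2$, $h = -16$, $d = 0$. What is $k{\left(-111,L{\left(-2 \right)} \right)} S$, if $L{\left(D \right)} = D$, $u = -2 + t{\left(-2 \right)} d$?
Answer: $40 i \sqrt{43} \approx 262.3 i$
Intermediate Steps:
$u = -2$ ($u = -2 + 2 \cdot 0 = -2 + 0 = -2$)
$k{\left(G,K \right)} = 40$ ($k{\left(G,K \right)} = 5 \left(-2\right) \left(-4\right) = \left(-10\right) \left(-4\right) = 40$)
$S = i \sqrt{43}$ ($S = \sqrt{-27 - 16} = \sqrt{-43} = i \sqrt{43} \approx 6.5574 i$)
$k{\left(-111,L{\left(-2 \right)} \right)} S = 40 i \sqrt{43}$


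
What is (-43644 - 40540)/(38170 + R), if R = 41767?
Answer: -84184/79937 ≈ -1.0531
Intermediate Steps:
(-43644 - 40540)/(38170 + R) = (-43644 - 40540)/(38170 + 41767) = -84184/79937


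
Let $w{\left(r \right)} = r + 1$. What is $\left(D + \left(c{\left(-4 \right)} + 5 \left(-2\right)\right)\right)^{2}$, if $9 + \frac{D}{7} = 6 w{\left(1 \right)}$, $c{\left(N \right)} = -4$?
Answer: $49$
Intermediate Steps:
$w{\left(r \right)} = 1 + r$
$D = 21$ ($D = -63 + 7 \cdot 6 \left(1 + 1\right) = -63 + 7 \cdot 6 \cdot 2 = -63 + 7 \cdot 12 = -63 + 84 = 21$)
$\left(D + \left(c{\left(-4 \right)} + 5 \left(-2\right)\right)\right)^{2} = \left(21 + \left(-4 + 5 \left(-2\right)\right)\right)^{2} = \left(21 - 14\right)^{2} = 7^{2} = 49$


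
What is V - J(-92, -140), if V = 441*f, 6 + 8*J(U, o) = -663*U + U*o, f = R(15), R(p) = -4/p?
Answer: -187027/20 ≈ -9351.3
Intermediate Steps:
f = -4/15 ≈ -0.26667
J(U, o) = -3/4 - 663*U/8 + U*o/8 (J(U, o) = -3/4 + (-663*U + U*o)/8 = -3/4 + (-663*U/8 + U*o/8) = -3/4 - 663*U/8 + U*o/8)
V = -588/5 (V = 441*(-4/15) = -588/5 ≈ -117.60)
V - J(-92, -140) = -588/5 - (-3/4 - 663/8*(-92) + (1/8)*(-92)*(-140)) = -588/5 - (-3/4 + 15249/2 + 1610) = -588/5 - 1*36935/4 = -588/5 - 36935/4 = -187027/20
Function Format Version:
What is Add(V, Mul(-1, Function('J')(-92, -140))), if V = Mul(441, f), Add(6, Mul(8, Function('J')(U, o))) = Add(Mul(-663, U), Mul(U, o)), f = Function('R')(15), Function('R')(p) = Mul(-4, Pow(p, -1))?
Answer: Rational(-187027, 20) ≈ -9351.3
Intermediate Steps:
f = Rational(-4, 15) (f = Mul(-4, Pow(15, -1)) = Mul(-4, Rational(1, 15)) = Rational(-4, 15) ≈ -0.26667)
Function('J')(U, o) = Add(Rational(-3, 4), Mul(Rational(-663, 8), U), Mul(Rational(1, 8), U, o)) (Function('J')(U, o) = Add(Rational(-3, 4), Mul(Rational(1, 8), Add(Mul(-663, U), Mul(U, o)))) = Add(Rational(-3, 4), Add(Mul(Rational(-663, 8), U), Mul(Rational(1, 8), U, o))) = Add(Rational(-3, 4), Mul(Rational(-663, 8), U), Mul(Rational(1, 8), U, o)))
V = Rational(-588, 5) (V = Mul(441, Rational(-4, 15)) = Rational(-588, 5) ≈ -117.60)
Add(V, Mul(-1, Function('J')(-92, -140))) = Add(Rational(-588, 5), Mul(-1, Add(Rational(-3, 4), Mul(Rational(-663, 8), -92), Mul(Rational(1, 8), -92, -140)))) = Add(Rational(-588, 5), Mul(-1, Add(Rational(-3, 4), Rational(15249, 2), 1610))) = Add(Rational(-588, 5), Mul(-1, Rational(36935, 4))) = Add(Rational(-588, 5), Rational(-36935, 4)) = Rational(-187027, 20)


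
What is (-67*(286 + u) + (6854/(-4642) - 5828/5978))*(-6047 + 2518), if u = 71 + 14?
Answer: 608617246240270/6937469 ≈ 8.7729e+7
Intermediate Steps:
u = 85
(-67*(286 + u) + (6854/(-4642) - 5828/5978))*(-6047 + 2518) = (-67*(286 + 85) + (6854/(-4642) - 5828/5978))*(-6047 + 2518) = (-67*371 + (6854*(-1/4642) - 5828*1/5978))*(-3529) = (-24857 + (-3427/2321 - 2914/2989))*(-3529) = (-24857 - 17006697/6937469)*(-3529) = -172461673630/6937469*(-3529) = 608617246240270/6937469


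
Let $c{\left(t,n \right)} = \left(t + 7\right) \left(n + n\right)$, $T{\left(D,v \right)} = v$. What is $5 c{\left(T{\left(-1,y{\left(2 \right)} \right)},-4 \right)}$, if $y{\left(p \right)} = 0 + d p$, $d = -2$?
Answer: $-120$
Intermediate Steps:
$y{\left(p \right)} = - 2 p$ ($y{\left(p \right)} = 0 - 2 p = - 2 p$)
$c{\left(t,n \right)} = 2 n \left(7 + t\right)$ ($c{\left(t,n \right)} = \left(7 + t\right) 2 n = 2 n \left(7 + t\right)$)
$5 c{\left(T{\left(-1,y{\left(2 \right)} \right)},-4 \right)} = 5 \cdot 2 \left(-4\right) \left(7 - 4\right) = 5 \cdot 2 \left(-4\right) 3 = 5 \left(-24\right) = -120$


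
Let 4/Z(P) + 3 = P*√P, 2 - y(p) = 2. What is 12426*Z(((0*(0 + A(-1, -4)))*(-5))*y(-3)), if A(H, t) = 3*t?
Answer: -16568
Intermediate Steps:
y(p) = 0 (y(p) = 2 - 1*2 = 2 - 2 = 0)
Z(P) = 4/(-3 + P^(3/2)) (Z(P) = 4/(-3 + P*√P) = 4/(-3 + P^(3/2)))
12426*Z(((0*(0 + A(-1, -4)))*(-5))*y(-3)) = 12426*(4/(-3 + (((0*(0 + 3*(-4)))*(-5))*0)^(3/2))) = 12426*(4/(-3 + (((0*(0 - 12))*(-5))*0)^(3/2))) = 12426*(4/(-3 + (((0*(-12))*(-5))*0)^(3/2))) = 12426*(4/(-3 + ((0*(-5))*0)^(3/2))) = 12426*(4/(-3 + (0*0)^(3/2))) = 12426*(4/(-3 + 0^(3/2))) = 12426*(4/(-3 + 0)) = 12426*(4/(-3)) = 12426*(4*(-⅓)) = 12426*(-4/3) = -16568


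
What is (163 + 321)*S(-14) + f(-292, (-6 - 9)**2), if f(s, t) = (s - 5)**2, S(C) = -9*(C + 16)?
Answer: 79497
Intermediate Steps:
S(C) = -144 - 9*C (S(C) = -9*(16 + C) = -144 - 9*C)
f(s, t) = (-5 + s)**2
(163 + 321)*S(-14) + f(-292, (-6 - 9)**2) = (163 + 321)*(-144 - 9*(-14)) + (-5 - 292)**2 = 484*(-144 + 126) + (-297)**2 = 484*(-18) + 88209 = -8712 + 88209 = 79497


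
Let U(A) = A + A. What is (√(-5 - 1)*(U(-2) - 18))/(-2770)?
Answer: 11*I*√6/1385 ≈ 0.019454*I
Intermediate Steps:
U(A) = 2*A
(√(-5 - 1)*(U(-2) - 18))/(-2770) = (√(-5 - 1)*(2*(-2) - 18))/(-2770) = (√(-6)*(-4 - 18))*(-1/2770) = ((I*√6)*(-22))*(-1/2770) = -22*I*√6*(-1/2770) = 11*I*√6/1385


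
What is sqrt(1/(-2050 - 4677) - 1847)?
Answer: 3*I*sqrt(9663710)/217 ≈ 42.977*I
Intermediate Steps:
sqrt(1/(-2050 - 4677) - 1847) = sqrt(1/(-6727) - 1847) = sqrt(-1/6727 - 1847) = sqrt(-12424770/6727) = 3*I*sqrt(9663710)/217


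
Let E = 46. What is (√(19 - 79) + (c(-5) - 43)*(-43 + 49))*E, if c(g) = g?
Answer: -13248 + 92*I*√15 ≈ -13248.0 + 356.31*I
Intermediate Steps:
(√(19 - 79) + (c(-5) - 43)*(-43 + 49))*E = (√(19 - 79) + (-5 - 43)*(-43 + 49))*46 = (√(-60) - 48*6)*46 = (2*I*√15 - 288)*46 = (-288 + 2*I*√15)*46 = -13248 + 92*I*√15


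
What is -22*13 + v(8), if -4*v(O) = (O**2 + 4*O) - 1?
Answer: -1239/4 ≈ -309.75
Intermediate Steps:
v(O) = 1/4 - O - O**2/4 (v(O) = -((O**2 + 4*O) - 1)/4 = -(-1 + O**2 + 4*O)/4 = 1/4 - O - O**2/4)
-22*13 + v(8) = -22*13 + (1/4 - 1*8 - 1/4*8**2) = -286 + (1/4 - 8 - 1/4*64) = -286 + (1/4 - 8 - 16) = -286 - 95/4 = -1239/4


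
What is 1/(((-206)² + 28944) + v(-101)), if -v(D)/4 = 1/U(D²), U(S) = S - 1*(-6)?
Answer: 10207/728575656 ≈ 1.4010e-5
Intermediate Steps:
U(S) = 6 + S (U(S) = S + 6 = 6 + S)
v(D) = -4/(6 + D²)
1/(((-206)² + 28944) + v(-101)) = 1/(((-206)² + 28944) - 4/(6 + (-101)²)) = 1/((42436 + 28944) - 4/(6 + 10201)) = 1/(71380 - 4/10207) = 1/(728575656/10207) = 10207/728575656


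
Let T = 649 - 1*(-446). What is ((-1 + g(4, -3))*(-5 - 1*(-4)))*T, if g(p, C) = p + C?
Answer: 0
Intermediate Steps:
g(p, C) = C + p
T = 1095 (T = 649 + 446 = 1095)
((-1 + g(4, -3))*(-5 - 1*(-4)))*T = ((-1 + (-3 + 4))*(-5 - 1*(-4)))*1095 = ((-1 + 1)*(-5 + 4))*1095 = (0*(-1))*1095 = 0*1095 = 0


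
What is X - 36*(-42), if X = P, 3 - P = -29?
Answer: 1544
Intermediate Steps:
P = 32 (P = 3 - 1*(-29) = 3 + 29 = 32)
X = 32
X - 36*(-42) = 32 - 36*(-42) = 32 + 1512 = 1544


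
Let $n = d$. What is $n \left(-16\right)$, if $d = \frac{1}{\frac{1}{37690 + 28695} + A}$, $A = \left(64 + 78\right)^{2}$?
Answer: $- \frac{1062160}{1338587141} \approx -0.00079349$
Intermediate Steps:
$A = 20164$ ($A = 142^{2} = 20164$)
$d = \frac{66385}{1338587141}$ ($d = \frac{1}{\frac{1}{37690 + 28695} + 20164} = \frac{1}{\frac{1}{66385} + 20164} = \frac{1}{\frac{1338587141}{66385}} = \frac{66385}{1338587141} \approx 4.9593 \cdot 10^{-5}$)
$n = \frac{66385}{1338587141} \approx 4.9593 \cdot 10^{-5}$
$n \left(-16\right) = \frac{66385}{1338587141} \left(-16\right) = - \frac{1062160}{1338587141}$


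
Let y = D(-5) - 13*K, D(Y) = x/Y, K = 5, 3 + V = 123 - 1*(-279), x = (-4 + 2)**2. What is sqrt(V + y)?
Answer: 7*sqrt(170)/5 ≈ 18.254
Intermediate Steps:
x = 4 (x = (-2)**2 = 4)
V = 399 (V = -3 + (123 - 1*(-279)) = -3 + (123 + 279) = -3 + 402 = 399)
D(Y) = 4/Y
y = -329/5 (y = 4/(-5) - 13*5 = 4*(-1/5) - 65 = -4/5 - 65 = -329/5 ≈ -65.800)
sqrt(V + y) = sqrt(399 - 329/5) = sqrt(1666/5) = 7*sqrt(170)/5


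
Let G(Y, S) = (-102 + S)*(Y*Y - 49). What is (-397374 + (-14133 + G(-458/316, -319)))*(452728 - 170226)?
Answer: -1381428572442303/12482 ≈ -1.1067e+11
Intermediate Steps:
G(Y, S) = (-102 + S)*(-49 + Y²) (G(Y, S) = (-102 + S)*(Y² - 49) = (-102 + S)*(-49 + Y²))
(-397374 + (-14133 + G(-458/316, -319)))*(452728 - 170226) = (-397374 + (-14133 + (4998 - 102*(-458/316)² - 49*(-319) - 319*(-458/316)²)))*(452728 - 170226) = (-397374 + (-14133 + (4998 - 102*(-458*1/316)² + 15631 - 319*(-458*1/316)²)))*282502 = (-397374 + (-14133 + (4998 - 102*(-229/158)² + 15631 - 319*(-229/158)²)))*282502 = (-397374 + (-14133 + (4998 - 102*52441/24964 + 15631 - 319*52441/24964)))*282502 = (-397374 + (-14133 + (4998 - 2674491/12482 + 15631 - 16728679/24964)))*282502 = (-397374 + (-14133 + 492904695/24964))*282502 = (-397374 + 140088483/24964)*282502 = -9779956053/24964*282502 = -1381428572442303/12482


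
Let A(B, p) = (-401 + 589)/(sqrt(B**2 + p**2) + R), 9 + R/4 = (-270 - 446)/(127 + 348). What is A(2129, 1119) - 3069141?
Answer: -2002303582209012157/652398694977 + 21208750*sqrt(5784802)/652398694977 ≈ -3.0691e+6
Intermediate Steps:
R = -19964/475 (R = -36 + 4*((-270 - 446)/(127 + 348)) = -36 + 4*(-716/475) = -36 - 2864/475 = -19964/475 ≈ -42.029)
A(B, p) = 188/(-19964/475 + sqrt(B**2 + p**2)) (A(B, p) = (-401 + 589)/(sqrt(B**2 + p**2) - 19964/475) = 188/(-19964/475 + sqrt(B**2 + p**2)))
A(2129, 1119) - 3069141 = 89300/(-19964 + 475*sqrt(2129**2 + 1119**2)) - 3069141 = 89300/(-19964 + 475*sqrt(4532641 + 1252161)) - 3069141 = 89300/(-19964 + 475*sqrt(5784802)) - 3069141 = -3069141 + 89300/(-19964 + 475*sqrt(5784802))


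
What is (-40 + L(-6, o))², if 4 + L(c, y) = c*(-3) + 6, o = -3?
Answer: 400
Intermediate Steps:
L(c, y) = 2 - 3*c (L(c, y) = -4 + (c*(-3) + 6) = -4 + (-3*c + 6) = -4 + (6 - 3*c) = 2 - 3*c)
(-40 + L(-6, o))² = (-40 + (2 - 3*(-6)))² = (-40 + (2 + 18))² = (-40 + 20)² = (-20)² = 400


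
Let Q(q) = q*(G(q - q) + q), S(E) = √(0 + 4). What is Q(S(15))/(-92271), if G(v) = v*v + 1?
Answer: -2/30757 ≈ -6.5026e-5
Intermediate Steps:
S(E) = 2 (S(E) = √4 = 2)
G(v) = 1 + v² (G(v) = v² + 1 = 1 + v²)
Q(q) = q*(1 + q) (Q(q) = q*((1 + (q - q)²) + q) = q*((1 + 0²) + q) = q*((1 + 0) + q) = q*(1 + q))
Q(S(15))/(-92271) = (2*(1 + 2))/(-92271) = (2*3)*(-1/92271) = 6*(-1/92271) = -2/30757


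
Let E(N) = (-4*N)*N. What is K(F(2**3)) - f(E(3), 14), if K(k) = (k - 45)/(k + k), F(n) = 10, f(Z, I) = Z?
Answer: 137/4 ≈ 34.250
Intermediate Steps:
E(N) = -4*N**2
K(k) = (-45 + k)/(2*k) (K(k) = (-45 + k)/((2*k)) = (-45 + k)*(1/(2*k)) = (-45 + k)/(2*k))
K(F(2**3)) - f(E(3), 14) = (1/2)*(-45 + 10)/10 - (-4)*3**2 = (1/2)*(1/10)*(-35) - (-4)*9 = -7/4 - 1*(-36) = -7/4 + 36 = 137/4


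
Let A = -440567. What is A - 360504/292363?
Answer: -128805850325/292363 ≈ -4.4057e+5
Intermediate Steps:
A - 360504/292363 = -440567 - 360504/292363 = -128805850325/292363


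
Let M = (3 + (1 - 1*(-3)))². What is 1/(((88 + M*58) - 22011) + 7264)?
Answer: -1/11817 ≈ -8.4624e-5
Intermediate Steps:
M = 49 (M = (3 + (1 + 3))² = (3 + 4)² = 7² = 49)
1/(((88 + M*58) - 22011) + 7264) = 1/(((88 + 49*58) - 22011) + 7264) = 1/(((88 + 2842) - 22011) + 7264) = 1/((2930 - 22011) + 7264) = 1/(-19081 + 7264) = 1/(-11817) = -1/11817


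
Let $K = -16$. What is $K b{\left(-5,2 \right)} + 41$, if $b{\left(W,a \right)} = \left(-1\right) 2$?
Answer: $73$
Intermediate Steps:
$b{\left(W,a \right)} = -2$
$K b{\left(-5,2 \right)} + 41 = \left(-16\right) \left(-2\right) + 41 = 32 + 41 = 73$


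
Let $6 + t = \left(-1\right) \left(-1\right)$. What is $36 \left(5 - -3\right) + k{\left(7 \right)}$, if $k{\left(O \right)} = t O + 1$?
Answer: $254$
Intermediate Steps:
$t = -5$ ($t = -6 - -1 = -6 + 1 = -5$)
$k{\left(O \right)} = 1 - 5 O$ ($k{\left(O \right)} = - 5 O + 1 = 1 - 5 O$)
$36 \left(5 - -3\right) + k{\left(7 \right)} = 36 \left(5 - -3\right) + \left(1 - 35\right) = 36 \left(5 + 3\right) + \left(1 - 35\right) = 36 \cdot 8 - 34 = 288 - 34 = 254$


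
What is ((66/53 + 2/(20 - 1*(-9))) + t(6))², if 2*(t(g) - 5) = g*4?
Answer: 792366201/2362369 ≈ 335.41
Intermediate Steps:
t(g) = 5 + 2*g (t(g) = 5 + (g*4)/2 = 5 + (4*g)/2 = 5 + 2*g)
((66/53 + 2/(20 - 1*(-9))) + t(6))² = ((66/53 + 2/(20 - 1*(-9))) + (5 + 2*6))² = ((66*(1/53) + 2/(20 + 9)) + (5 + 12))² = ((66/53 + 2/29) + 17)² = (2020/1537 + 17)² = (28149/1537)² = 792366201/2362369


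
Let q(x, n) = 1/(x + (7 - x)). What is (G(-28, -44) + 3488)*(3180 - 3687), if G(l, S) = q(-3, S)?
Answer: -12379419/7 ≈ -1.7685e+6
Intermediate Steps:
q(x, n) = ⅐ (q(x, n) = 1/7 = ⅐)
G(l, S) = ⅐
(G(-28, -44) + 3488)*(3180 - 3687) = (⅐ + 3488)*(3180 - 3687) = (24417/7)*(-507) = -12379419/7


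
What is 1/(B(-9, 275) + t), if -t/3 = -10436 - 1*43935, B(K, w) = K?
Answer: 1/163104 ≈ 6.1311e-6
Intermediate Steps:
t = 163113 (t = -3*(-10436 - 1*43935) = -3*(-10436 - 43935) = -3*(-54371) = 163113)
1/(B(-9, 275) + t) = 1/(-9 + 163113) = 1/163104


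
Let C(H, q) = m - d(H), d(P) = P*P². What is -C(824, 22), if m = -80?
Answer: 559476304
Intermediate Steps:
d(P) = P³
C(H, q) = -80 - H³
-C(824, 22) = -(-80 - 1*824³) = -(-80 - 1*559476224) = -(-80 - 559476224) = -1*(-559476304) = 559476304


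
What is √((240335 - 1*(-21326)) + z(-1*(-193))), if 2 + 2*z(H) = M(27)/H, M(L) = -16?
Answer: 2*√2436642949/193 ≈ 511.53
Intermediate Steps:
z(H) = -1 - 8/H (z(H) = -1 + (-16/H)/2 = -1 - 8/H)
√((240335 - 1*(-21326)) + z(-1*(-193))) = √((240335 - 1*(-21326)) + (-8 - (-1)*(-193))/((-1*(-193)))) = √((240335 + 21326) + (-8 - 1*193)/193) = √(261661 + (-8 - 193)/193) = √(261661 + (1/193)*(-201)) = √(261661 - 201/193) = √(50500372/193) = 2*√2436642949/193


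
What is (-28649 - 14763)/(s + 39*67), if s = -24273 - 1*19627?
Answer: 43412/41287 ≈ 1.0515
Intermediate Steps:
s = -43900 (s = -24273 - 19627 = -43900)
(-28649 - 14763)/(s + 39*67) = (-28649 - 14763)/(-43900 + 39*67) = -43412/(-43900 + 2613) = -43412/(-41287) = -43412*(-1/41287) = 43412/41287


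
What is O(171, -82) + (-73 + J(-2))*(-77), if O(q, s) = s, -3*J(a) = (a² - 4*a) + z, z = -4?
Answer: 17233/3 ≈ 5744.3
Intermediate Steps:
J(a) = 4/3 - a²/3 + 4*a/3 (J(a) = -((a² - 4*a) - 4)/3 = -(-4 + a² - 4*a)/3 = 4/3 - a²/3 + 4*a/3)
O(171, -82) + (-73 + J(-2))*(-77) = -82 + (-73 + (4/3 - ⅓*(-2)² + (4/3)*(-2)))*(-77) = -82 + (-73 + (4/3 - ⅓*4 - 8/3))*(-77) = -82 + (-73 + (4/3 - 4/3 - 8/3))*(-77) = -82 + (-73 - 8/3)*(-77) = -82 - 227/3*(-77) = -82 + 17479/3 = 17233/3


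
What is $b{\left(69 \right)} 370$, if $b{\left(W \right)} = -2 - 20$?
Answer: $-8140$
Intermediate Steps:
$b{\left(W \right)} = -22$
$b{\left(69 \right)} 370 = \left(-22\right) 370 = -8140$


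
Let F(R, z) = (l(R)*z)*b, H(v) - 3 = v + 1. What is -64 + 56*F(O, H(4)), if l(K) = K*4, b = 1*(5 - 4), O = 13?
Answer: 23232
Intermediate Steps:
b = 1 (b = 1*1 = 1)
H(v) = 4 + v (H(v) = 3 + (v + 1) = 3 + (1 + v) = 4 + v)
l(K) = 4*K
F(R, z) = 4*R*z (F(R, z) = ((4*R)*z)*1 = (4*R*z)*1 = 4*R*z)
-64 + 56*F(O, H(4)) = -64 + 56*(4*13*(4 + 4)) = -64 + 56*(4*13*8) = -64 + 56*416 = -64 + 23296 = 23232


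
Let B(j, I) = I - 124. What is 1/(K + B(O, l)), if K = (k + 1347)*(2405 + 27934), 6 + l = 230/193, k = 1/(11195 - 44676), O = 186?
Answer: 6461833/264072519525202 ≈ 2.4470e-8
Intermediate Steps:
k = -1/33481 (k = 1/(-33481) = -1/33481 ≈ -2.9868e-5)
l = -928/193 (l = -6 + 230/193 = -928/193 ≈ -4.8083)
B(j, I) = -124 + I
K = 1368255709134/33481 (K = (-1/33481 + 1347)*(2405 + 27934) = (45098906/33481)*30339 = 1368255709134/33481 ≈ 4.0867e+7)
1/(K + B(O, l)) = 1/(1368255709134/33481 + (-124 - 928/193)) = 1/(1368255709134/33481 - 24860/193) = 1/(264072519525202/6461833) = 6461833/264072519525202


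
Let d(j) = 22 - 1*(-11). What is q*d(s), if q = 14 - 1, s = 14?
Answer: 429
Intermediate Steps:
q = 13
d(j) = 33 (d(j) = 22 + 11 = 33)
q*d(s) = 13*33 = 429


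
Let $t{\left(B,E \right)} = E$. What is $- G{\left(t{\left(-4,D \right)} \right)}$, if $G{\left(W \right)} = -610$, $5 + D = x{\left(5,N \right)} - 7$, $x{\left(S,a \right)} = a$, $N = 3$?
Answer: $610$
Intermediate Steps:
$D = -9$ ($D = -5 + \left(3 - 7\right) = -5 - 4 = -9$)
$- G{\left(t{\left(-4,D \right)} \right)} = \left(-1\right) \left(-610\right) = 610$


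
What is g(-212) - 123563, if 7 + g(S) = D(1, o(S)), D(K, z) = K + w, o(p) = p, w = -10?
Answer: -123579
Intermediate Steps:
D(K, z) = -10 + K (D(K, z) = K - 10 = -10 + K)
g(S) = -16 (g(S) = -7 + (-10 + 1) = -7 - 9 = -16)
g(-212) - 123563 = -16 - 123563 = -123579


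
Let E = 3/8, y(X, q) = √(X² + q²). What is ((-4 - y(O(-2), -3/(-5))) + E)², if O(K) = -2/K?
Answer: 23201/1600 + 29*√34/20 ≈ 22.956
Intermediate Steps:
E = 3/8 (E = 3*(⅛) = 3/8 ≈ 0.37500)
((-4 - y(O(-2), -3/(-5))) + E)² = ((-4 - √((-2/(-2))² + (-3/(-5))²)) + 3/8)² = ((-4 - √((-2*(-½))² + (-3*(-⅕))²)) + 3/8)² = ((-4 - √(1² + (⅗)²)) + 3/8)² = ((-4 - √(1 + 9/25)) + 3/8)² = ((-4 - √(34/25)) + 3/8)² = ((-4 - √34/5) + 3/8)² = (-29/8 - √34/5)²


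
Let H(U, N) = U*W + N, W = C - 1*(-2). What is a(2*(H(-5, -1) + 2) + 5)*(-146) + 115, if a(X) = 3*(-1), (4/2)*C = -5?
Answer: 553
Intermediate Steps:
C = -5/2 (C = (1/2)*(-5) = -5/2 ≈ -2.5000)
W = -1/2 (W = -5/2 - 1*(-2) = -5/2 + 2 = -1/2 ≈ -0.50000)
H(U, N) = N - U/2 (H(U, N) = U*(-1/2) + N = -U/2 + N = N - U/2)
a(X) = -3
a(2*(H(-5, -1) + 2) + 5)*(-146) + 115 = -3*(-146) + 115 = 438 + 115 = 553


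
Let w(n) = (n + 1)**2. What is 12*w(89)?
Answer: 97200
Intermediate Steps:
w(n) = (1 + n)**2
12*w(89) = 12*(1 + 89)**2 = 12*90**2 = 12*8100 = 97200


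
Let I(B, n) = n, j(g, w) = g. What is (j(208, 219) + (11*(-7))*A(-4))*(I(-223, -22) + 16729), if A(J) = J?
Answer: 8620812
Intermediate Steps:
(j(208, 219) + (11*(-7))*A(-4))*(I(-223, -22) + 16729) = (208 + (11*(-7))*(-4))*(-22 + 16729) = (208 - 77*(-4))*16707 = (208 + 308)*16707 = 516*16707 = 8620812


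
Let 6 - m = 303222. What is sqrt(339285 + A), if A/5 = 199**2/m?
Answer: sqrt(1949611462859805)/75804 ≈ 582.48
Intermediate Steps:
m = -303216 (m = 6 - 1*303222 = 6 - 303222 = -303216)
A = -198005/303216 (A = 5*(199**2/(-303216)) = 5*(39601*(-1/303216)) = 5*(-39601/303216) = -198005/303216 ≈ -0.65302)
sqrt(339285 + A) = sqrt(339285 - 198005/303216) = sqrt(102876442555/303216) = sqrt(1949611462859805)/75804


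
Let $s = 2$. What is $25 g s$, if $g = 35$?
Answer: $1750$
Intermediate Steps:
$25 g s = 25 \cdot 35 \cdot 2 = 875 \cdot 2 = 1750$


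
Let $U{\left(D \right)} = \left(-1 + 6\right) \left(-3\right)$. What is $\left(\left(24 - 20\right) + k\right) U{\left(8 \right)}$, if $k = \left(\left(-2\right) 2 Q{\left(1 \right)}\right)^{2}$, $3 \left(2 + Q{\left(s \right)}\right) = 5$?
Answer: $- \frac{260}{3} \approx -86.667$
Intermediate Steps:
$Q{\left(s \right)} = - \frac{1}{3}$ ($Q{\left(s \right)} = -2 + \frac{1}{3} \cdot 5 = -2 + \frac{5}{3} = - \frac{1}{3}$)
$U{\left(D \right)} = -15$ ($U{\left(D \right)} = 5 \left(-3\right) = -15$)
$k = \frac{16}{9}$ ($k = \left(\left(-2\right) 2 \left(- \frac{1}{3}\right)\right)^{2} = \left(\left(-4\right) \left(- \frac{1}{3}\right)\right)^{2} = \left(\frac{4}{3}\right)^{2} = \frac{16}{9} \approx 1.7778$)
$\left(\left(24 - 20\right) + k\right) U{\left(8 \right)} = \left(\left(24 - 20\right) + \frac{16}{9}\right) \left(-15\right) = \left(4 + \frac{16}{9}\right) \left(-15\right) = \frac{52}{9} \left(-15\right) = - \frac{260}{3}$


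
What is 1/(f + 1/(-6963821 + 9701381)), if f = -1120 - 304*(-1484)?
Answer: 2737560/1231945800961 ≈ 2.2221e-6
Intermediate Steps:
f = 450016 (f = -1120 + 451136 = 450016)
1/(f + 1/(-6963821 + 9701381)) = 1/(450016 + 1/(-6963821 + 9701381)) = 1/(450016 + 1/2737560) = 1/(1231945800961/2737560) = 2737560/1231945800961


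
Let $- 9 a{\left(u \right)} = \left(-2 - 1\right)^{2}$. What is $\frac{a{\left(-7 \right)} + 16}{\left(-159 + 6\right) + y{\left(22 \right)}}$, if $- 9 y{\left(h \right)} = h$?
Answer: $- \frac{135}{1399} \approx -0.096498$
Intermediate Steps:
$y{\left(h \right)} = - \frac{h}{9}$
$a{\left(u \right)} = -1$ ($a{\left(u \right)} = - \frac{\left(-2 - 1\right)^{2}}{9} = - \frac{\left(-3\right)^{2}}{9} = \left(- \frac{1}{9}\right) 9 = -1$)
$\frac{a{\left(-7 \right)} + 16}{\left(-159 + 6\right) + y{\left(22 \right)}} = \frac{-1 + 16}{\left(-159 + 6\right) - \frac{22}{9}} = \frac{15}{-153 - \frac{22}{9}} = \frac{15}{- \frac{1399}{9}} = 15 \left(- \frac{9}{1399}\right) = - \frac{135}{1399}$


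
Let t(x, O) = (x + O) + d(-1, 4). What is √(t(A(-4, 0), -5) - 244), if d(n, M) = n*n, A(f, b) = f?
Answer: 6*I*√7 ≈ 15.875*I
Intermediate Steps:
d(n, M) = n²
t(x, O) = 1 + O + x (t(x, O) = (x + O) + (-1)² = (O + x) + 1 = 1 + O + x)
√(t(A(-4, 0), -5) - 244) = √((1 - 5 - 4) - 244) = √(-8 - 244) = √(-252) = 6*I*√7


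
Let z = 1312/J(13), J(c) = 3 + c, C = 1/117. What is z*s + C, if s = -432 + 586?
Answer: 1477477/117 ≈ 12628.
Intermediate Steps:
C = 1/117 ≈ 0.0085470
s = 154
z = 82 (z = 1312/(3 + 13) = 1312/16 = 1312*(1/16) = 82)
z*s + C = 82*154 + 1/117 = 12628 + 1/117 = 1477477/117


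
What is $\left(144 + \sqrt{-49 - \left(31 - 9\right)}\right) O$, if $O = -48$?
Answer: $-6912 - 48 i \sqrt{71} \approx -6912.0 - 404.46 i$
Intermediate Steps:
$\left(144 + \sqrt{-49 - \left(31 - 9\right)}\right) O = \left(144 + \sqrt{-49 - \left(31 - 9\right)}\right) \left(-48\right) = \left(144 + \sqrt{-49 - 22}\right) \left(-48\right) = \left(144 + \sqrt{-71}\right) \left(-48\right) = \left(144 + i \sqrt{71}\right) \left(-48\right) = -6912 - 48 i \sqrt{71}$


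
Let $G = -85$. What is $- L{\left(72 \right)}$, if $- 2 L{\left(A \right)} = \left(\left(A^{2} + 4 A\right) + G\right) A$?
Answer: $193932$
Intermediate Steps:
$L{\left(A \right)} = - \frac{A \left(-85 + A^{2} + 4 A\right)}{2}$ ($L{\left(A \right)} = - \frac{\left(\left(A^{2} + 4 A\right) - 85\right) A}{2} = - \frac{\left(-85 + A^{2} + 4 A\right) A}{2} = - \frac{A \left(-85 + A^{2} + 4 A\right)}{2}$)
$- L{\left(72 \right)} = - \frac{72 \left(85 - 72^{2} - 288\right)}{2} = - \frac{72 \left(85 - 5184 - 288\right)}{2} = - \frac{72 \left(-5387\right)}{2} = \left(-1\right) \left(-193932\right) = 193932$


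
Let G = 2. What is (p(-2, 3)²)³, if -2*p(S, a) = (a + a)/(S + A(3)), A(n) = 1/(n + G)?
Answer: 15625/729 ≈ 21.433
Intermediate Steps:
A(n) = 1/(2 + n) (A(n) = 1/(n + 2) = 1/(2 + n))
p(S, a) = -a/(⅕ + S) (p(S, a) = -(a + a)/(2*(S + 1/(2 + 3))) = -2*a/(2*(S + 1/5)) = -2*a/(2*(S + ⅕)) = -2*a/(2*(⅕ + S)) = -a/(⅕ + S))
(p(-2, 3)²)³ = ((-5*3/(1 + 5*(-2)))²)³ = ((-5*3/(1 - 10))²)³ = ((-5*3/(-9))²)³ = ((-5*3*(-⅑))²)³ = ((5/3)²)³ = (25/9)³ = 15625/729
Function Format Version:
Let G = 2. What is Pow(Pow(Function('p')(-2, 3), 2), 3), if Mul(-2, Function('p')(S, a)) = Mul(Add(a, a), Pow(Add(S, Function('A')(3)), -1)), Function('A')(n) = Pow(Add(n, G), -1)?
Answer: Rational(15625, 729) ≈ 21.433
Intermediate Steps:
Function('A')(n) = Pow(Add(2, n), -1) (Function('A')(n) = Pow(Add(n, 2), -1) = Pow(Add(2, n), -1))
Function('p')(S, a) = Mul(-1, a, Pow(Add(Rational(1, 5), S), -1)) (Function('p')(S, a) = Mul(Rational(-1, 2), Mul(Add(a, a), Pow(Add(S, Pow(Add(2, 3), -1)), -1))) = Mul(Rational(-1, 2), Mul(Mul(2, a), Pow(Add(S, Pow(5, -1)), -1))) = Mul(Rational(-1, 2), Mul(Mul(2, a), Pow(Add(S, Rational(1, 5)), -1))) = Mul(Rational(-1, 2), Mul(Mul(2, a), Pow(Add(Rational(1, 5), S), -1))) = Mul(Rational(-1, 2), Mul(2, a, Pow(Add(Rational(1, 5), S), -1))) = Mul(-1, a, Pow(Add(Rational(1, 5), S), -1)))
Pow(Pow(Function('p')(-2, 3), 2), 3) = Pow(Pow(Mul(-5, 3, Pow(Add(1, Mul(5, -2)), -1)), 2), 3) = Pow(Pow(Mul(-5, 3, Pow(Add(1, -10), -1)), 2), 3) = Pow(Pow(Mul(-5, 3, Pow(-9, -1)), 2), 3) = Pow(Pow(Mul(-5, 3, Rational(-1, 9)), 2), 3) = Pow(Pow(Rational(5, 3), 2), 3) = Pow(Rational(25, 9), 3) = Rational(15625, 729)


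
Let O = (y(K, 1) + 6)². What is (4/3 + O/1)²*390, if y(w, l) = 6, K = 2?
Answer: 24712480/3 ≈ 8.2375e+6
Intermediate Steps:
O = 144 (O = (6 + 6)² = 12² = 144)
(4/3 + O/1)²*390 = (4/3 + 144/1)²*390 = (4*(⅓) + 144*1)²*390 = (4/3 + 144)²*390 = (436/3)²*390 = (190096/9)*390 = 24712480/3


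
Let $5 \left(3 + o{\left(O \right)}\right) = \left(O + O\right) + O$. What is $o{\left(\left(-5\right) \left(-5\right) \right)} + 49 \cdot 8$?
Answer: $404$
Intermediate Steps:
$o{\left(O \right)} = -3 + \frac{3 O}{5}$ ($o{\left(O \right)} = -3 + \frac{\left(O + O\right) + O}{5} = -3 + \frac{2 O + O}{5} = -3 + \frac{3 O}{5}$)
$o{\left(\left(-5\right) \left(-5\right) \right)} + 49 \cdot 8 = \left(-3 + \frac{3 \left(\left(-5\right) \left(-5\right)\right)}{5}\right) + 49 \cdot 8 = \left(-3 + \frac{3}{5} \cdot 25\right) + 392 = \left(-3 + 15\right) + 392 = 12 + 392 = 404$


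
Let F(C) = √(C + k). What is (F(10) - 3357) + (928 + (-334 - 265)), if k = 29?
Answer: -3028 + √39 ≈ -3021.8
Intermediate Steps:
F(C) = √(29 + C) (F(C) = √(C + 29) = √(29 + C))
(F(10) - 3357) + (928 + (-334 - 265)) = (√(29 + 10) - 3357) + (928 + (-334 - 265)) = (√39 - 3357) + (928 - 599) = (-3357 + √39) + 329 = -3028 + √39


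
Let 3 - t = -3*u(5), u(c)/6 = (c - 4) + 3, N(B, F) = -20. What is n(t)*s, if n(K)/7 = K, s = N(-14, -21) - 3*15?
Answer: -34125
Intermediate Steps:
u(c) = -6 + 6*c (u(c) = 6*((c - 4) + 3) = 6*((-4 + c) + 3) = 6*(-1 + c) = -6 + 6*c)
s = -65 (s = -20 - 3*15 = -20 - 45 = -65)
t = 75 (t = 3 - (-3)*(-6 + 6*5) = 3 - (-3)*(-6 + 30) = 3 - (-3)*24 = 3 - 1*(-72) = 3 + 72 = 75)
n(K) = 7*K
n(t)*s = (7*75)*(-65) = 525*(-65) = -34125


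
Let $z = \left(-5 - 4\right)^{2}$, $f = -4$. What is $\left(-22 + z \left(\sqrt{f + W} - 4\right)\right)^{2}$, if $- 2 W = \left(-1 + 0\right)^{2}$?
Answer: $\frac{180383}{2} - 84078 i \sqrt{2} \approx 90192.0 - 1.189 \cdot 10^{5} i$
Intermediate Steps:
$W = - \frac{1}{2}$ ($W = - \frac{\left(-1 + 0\right)^{2}}{2} = - \frac{\left(-1\right)^{2}}{2} = \left(- \frac{1}{2}\right) 1 = - \frac{1}{2} \approx -0.5$)
$z = 81$ ($z = \left(-9\right)^{2} = 81$)
$\left(-22 + z \left(\sqrt{f + W} - 4\right)\right)^{2} = \left(-22 + 81 \left(\sqrt{-4 - \frac{1}{2}} - 4\right)\right)^{2} = \left(-22 + 81 \left(\sqrt{- \frac{9}{2}} - 4\right)\right)^{2} = \left(-22 + 81 \left(\frac{3 i \sqrt{2}}{2} - 4\right)\right)^{2} = \left(-22 + 81 \left(-4 + \frac{3 i \sqrt{2}}{2}\right)\right)^{2} = \left(-22 - \left(324 - \frac{243 i \sqrt{2}}{2}\right)\right)^{2} = \left(-346 + \frac{243 i \sqrt{2}}{2}\right)^{2}$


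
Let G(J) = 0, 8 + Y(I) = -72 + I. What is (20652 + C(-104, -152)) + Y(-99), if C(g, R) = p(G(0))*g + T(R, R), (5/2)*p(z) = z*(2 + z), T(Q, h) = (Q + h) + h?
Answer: 20017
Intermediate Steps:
Y(I) = -80 + I (Y(I) = -8 + (-72 + I) = -80 + I)
T(Q, h) = Q + 2*h
p(z) = 2*z*(2 + z)/5 (p(z) = 2*(z*(2 + z))/5 = 2*z*(2 + z)/5)
C(g, R) = 3*R (C(g, R) = ((⅖)*0*(2 + 0))*g + (R + 2*R) = ((⅖)*0*2)*g + 3*R = 0*g + 3*R = 0 + 3*R = 3*R)
(20652 + C(-104, -152)) + Y(-99) = (20652 + 3*(-152)) + (-80 - 99) = (20652 - 456) - 179 = 20196 - 179 = 20017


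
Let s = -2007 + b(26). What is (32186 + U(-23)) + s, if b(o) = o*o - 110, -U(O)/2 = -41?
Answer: 30827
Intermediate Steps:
U(O) = 82 (U(O) = -2*(-41) = 82)
b(o) = -110 + o² (b(o) = o² - 110 = -110 + o²)
s = -1441 (s = -2007 + (-110 + 26²) = -2007 + (-110 + 676) = -2007 + 566 = -1441)
(32186 + U(-23)) + s = (32186 + 82) - 1441 = 32268 - 1441 = 30827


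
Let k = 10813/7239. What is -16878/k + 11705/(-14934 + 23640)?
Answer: -1063571138287/94137978 ≈ -11298.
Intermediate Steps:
k = 10813/7239 (k = 10813*(1/7239) = 10813/7239 ≈ 1.4937)
-16878/k + 11705/(-14934 + 23640) = -16878/10813/7239 + 11705/(-14934 + 23640) = -16878*7239/10813 + 11705/8706 = -122179842/10813 + 11705*(1/8706) = -122179842/10813 + 11705/8706 = -1063571138287/94137978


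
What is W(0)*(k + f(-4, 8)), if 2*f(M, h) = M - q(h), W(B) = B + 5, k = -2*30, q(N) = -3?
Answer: -605/2 ≈ -302.50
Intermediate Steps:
k = -60
W(B) = 5 + B
f(M, h) = 3/2 + M/2 (f(M, h) = (M - 1*(-3))/2 = (M + 3)/2 = (3 + M)/2 = 3/2 + M/2)
W(0)*(k + f(-4, 8)) = (5 + 0)*(-60 + (3/2 + (½)*(-4))) = 5*(-60 + (3/2 - 2)) = 5*(-60 - ½) = 5*(-121/2) = -605/2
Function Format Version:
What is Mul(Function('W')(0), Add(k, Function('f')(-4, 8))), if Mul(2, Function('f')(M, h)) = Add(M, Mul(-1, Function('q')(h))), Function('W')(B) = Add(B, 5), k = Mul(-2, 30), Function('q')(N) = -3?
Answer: Rational(-605, 2) ≈ -302.50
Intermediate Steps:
k = -60
Function('W')(B) = Add(5, B)
Function('f')(M, h) = Add(Rational(3, 2), Mul(Rational(1, 2), M)) (Function('f')(M, h) = Mul(Rational(1, 2), Add(M, Mul(-1, -3))) = Mul(Rational(1, 2), Add(M, 3)) = Mul(Rational(1, 2), Add(3, M)) = Add(Rational(3, 2), Mul(Rational(1, 2), M)))
Mul(Function('W')(0), Add(k, Function('f')(-4, 8))) = Mul(Add(5, 0), Add(-60, Add(Rational(3, 2), Mul(Rational(1, 2), -4)))) = Mul(5, Add(-60, Add(Rational(3, 2), -2))) = Mul(5, Add(-60, Rational(-1, 2))) = Mul(5, Rational(-121, 2)) = Rational(-605, 2)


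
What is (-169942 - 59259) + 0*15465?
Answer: -229201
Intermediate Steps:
(-169942 - 59259) + 0*15465 = -229201 + 0 = -229201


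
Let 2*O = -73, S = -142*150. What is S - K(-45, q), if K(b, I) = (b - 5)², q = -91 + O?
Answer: -23800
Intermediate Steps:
S = -21300
O = -73/2 (O = (½)*(-73) = -73/2 ≈ -36.500)
q = -255/2 (q = -91 - 73/2 = -255/2 ≈ -127.50)
K(b, I) = (-5 + b)²
S - K(-45, q) = -21300 - (-5 - 45)² = -21300 - 1*(-50)² = -21300 - 1*2500 = -21300 - 2500 = -23800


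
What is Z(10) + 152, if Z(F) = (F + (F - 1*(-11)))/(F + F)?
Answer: 3071/20 ≈ 153.55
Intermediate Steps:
Z(F) = (11 + 2*F)/(2*F) (Z(F) = (F + (F + 11))/((2*F)) = (F + (11 + F))*(1/(2*F)) = (11 + 2*F)*(1/(2*F)) = (11 + 2*F)/(2*F))
Z(10) + 152 = (11/2 + 10)/10 + 152 = (⅒)*(31/2) + 152 = 31/20 + 152 = 3071/20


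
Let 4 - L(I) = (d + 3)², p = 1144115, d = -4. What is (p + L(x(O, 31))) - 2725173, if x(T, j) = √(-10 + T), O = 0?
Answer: -1581055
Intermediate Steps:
L(I) = 3 (L(I) = 4 - (-4 + 3)² = 4 - 1*(-1)² = 4 - 1*1 = 4 - 1 = 3)
(p + L(x(O, 31))) - 2725173 = (1144115 + 3) - 2725173 = 1144118 - 2725173 = -1581055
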